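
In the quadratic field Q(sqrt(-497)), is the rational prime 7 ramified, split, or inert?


K = Q(sqrt(-497)). Since d mod 4 = 3, disc(K) = -1988.
Check p | disc: -1988 mod 7 = 0.
p divides disc, so p ramifies: (p) = P^2 with e=2, f=1, g=1.
Therefore p is ramified.

ramified


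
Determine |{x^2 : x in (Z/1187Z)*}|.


For prime p, the number of non-zero quadratic residues is (p-1)/2.
= (1187-1)/2
= 593

593


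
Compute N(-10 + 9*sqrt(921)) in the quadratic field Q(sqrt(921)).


N(a + b*sqrt(d)) = a^2 - d*b^2
= (-10)^2 - (921)*(9)^2
= 100 - 74601
= -74501

-74501


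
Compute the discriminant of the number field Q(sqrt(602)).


For K = Q(sqrt(d)) with d squarefree: disc(K) = d if d = 1 mod 4, and disc(K) = 4d if d = 2 or 3 mod 4.
Here d = 602, and d mod 4 = 2.
d = 2 mod 4, not 1 (O_K = Z[sqrt(d)]), so disc(K) = 4d = 4 * (602) = 2408

2408


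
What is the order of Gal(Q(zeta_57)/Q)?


|Gal(Q(zeta_57)/Q)| = phi(57)
= 36

36


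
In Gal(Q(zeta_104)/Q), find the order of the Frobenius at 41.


The Frobenius at p in Gal(Q(zeta_n)/Q) = (Z/nZ)* is the class of p, so its order is ord_104(41), the smallest k >= 1 with 41^k = 1 mod 104.
n = 104 = 2^3 * 13, phi(104) = 48; the order divides phi(n).
Divisors of 48: 1, 2, 3, 4, 6, 8, 12, 16, 24, 48
Repeated squaring mod 104: 41^1 = 41, 41^2 = 17, 41^4 = 81, 41^8 = 9, 41^16 = 81, 41^32 = 9
Test divisors in increasing order:
  k=1: 41^1 = 41 mod 104
  k=2: 41^2 = 17 mod 104
  k=3: 41^3 = 17 * 41 = 73 mod 104
  k=4: 41^4 = 81 mod 104
  k=6: 41^6 = 81 * 17 = 25 mod 104
  k=8: 41^8 = 9 mod 104
  k=12: 41^12 = 9 * 81 = 1 mod 104  <- first divisor giving 1
Order = 12

12


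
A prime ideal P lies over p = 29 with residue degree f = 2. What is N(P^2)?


N(P^a) = p^(a*f)
= 29^(2*2)
= 29^4
= 707281

707281


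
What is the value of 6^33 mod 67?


p = 67 is prime and the exponent is (p-1)/2 = 33, so by Euler's criterion 6^33 = (6/67) = +1 or -1 mod 67.
Compute by square-and-multiply:
  33 = 32 + 1 (binary 100001)
  Repeated squaring mod 67: 6^1 = 6, 6^2 = 36, 6^4 = 23, 6^8 = 60, 6^16 = 49, 6^32 = 56
  6^33 = 6^32 * 6^1 = 56 * 6 mod 67
    56 * 6 = 336 = 1 mod 67
  6^33 = 1 mod 67
Result 1: 6 is a quadratic residue mod 67.
6^33 mod 67 = 1

1


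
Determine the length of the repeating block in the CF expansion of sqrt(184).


Run the CF algorithm for sqrt(184).
a_0 = floor(sqrt(184)) = 13; set m_0=0, q_0=1.
Recurrence: m' = q*a - m,  q' = (d - m'^2)/q,  a' = floor((a_0 + m')/q').
  step 1: m=13, q=15, a=1
  step 2: m=2, q=12, a=1
  step 3: m=10, q=7, a=3
  step 4: m=11, q=9, a=2
  step 5: m=7, q=15, a=1
  step 6: m=8, q=8, a=2
  step 7: m=8, q=15, a=1
  step 8: m=7, q=9, a=2
  step 9: m=11, q=7, a=3
  step 10: m=10, q=12, a=1
  step 11: m=2, q=15, a=1
  step 12: m=13, q=1, a=26
a_12 = 2*a_0 = 26, so the period closes here.
sqrt(184) = [13; 1, 1, 3, 2, 1, 2, 1, 2, 3, 1, 1, 26]
Period length = 12

12


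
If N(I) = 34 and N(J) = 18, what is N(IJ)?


N(IJ) = N(I) * N(J)
= 34 * 18
= 612

612


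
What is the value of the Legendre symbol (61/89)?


p = 89 is prime, so compute (61/89) with the reciprocity algorithm (Jacobi-symbol steps: pull out 2s via (2/n), flip via reciprocity, reduce):
  reciprocity: (61/89) -> +(89/61)
  reduce: (28/61)
  pull out 2: (2/61) = -1  (since 61 mod 8 = 5)
  pull out 2: (2/61) = -1  (since 61 mod 8 = 5)
  reciprocity: (7/61) -> +(61/7)
  reduce: (5/7)
  reciprocity: (5/7) -> +(7/5)
  reduce: (2/5)
  pull out 2: (2/5) = -1  (since 5 mod 8 = 5)
  (1/5) = 1
Product of signs = -1
(61/89) = -1

-1


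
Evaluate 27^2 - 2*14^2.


x^2 - d*y^2
= 27^2 - 2*14^2
= 729 - 392
= 337

337


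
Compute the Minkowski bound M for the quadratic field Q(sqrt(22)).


d = 22, d mod 4 = 2, so disc(K) = 4d = 88; |disc(K)| = 88
Real quadratic field, so n = 2, s = r2 = 0, r1 = 2
M = (n!/n^n) * (4/pi)^s * sqrt(|disc(K)|) = (2!/2^2) * (4/pi)^0 * sqrt(88)
= 0.5 * 1.000000 * 9.380832
= 4.6904

4.6904


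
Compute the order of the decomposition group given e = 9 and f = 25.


|D_P| = e * f
= 9 * 25
= 225

225


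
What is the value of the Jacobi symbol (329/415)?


Compute (329/415) via quadratic reciprocity:
  reciprocity: (329/415) -> +(415/329)
  reduce: (86/329)
  pull out 2: (2/329) = +1  (since 329 mod 8 = 1)
  reciprocity: (43/329) -> +(329/43)
  reduce: (28/43)
  pull out 2: (2/43) = -1  (since 43 mod 8 = 3)
  pull out 2: (2/43) = -1  (since 43 mod 8 = 3)
  reciprocity: (7/43) -> -(43/7)
  reduce: (1/7)
  (1/7) = 1
Product of signs = -1

-1


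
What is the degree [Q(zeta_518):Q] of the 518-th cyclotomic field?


The degree equals Euler's totient phi(518).
518 = 2 * 7 * 37
phi(518) = 216

216


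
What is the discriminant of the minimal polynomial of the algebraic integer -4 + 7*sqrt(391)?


The element -4 + 7*sqrt(391) has minimal polynomial:
x^2 + 8*x - 19143
Discriminant = (8)^2 - 4*(-19143)
= 64 + 76572
= 76636

76636


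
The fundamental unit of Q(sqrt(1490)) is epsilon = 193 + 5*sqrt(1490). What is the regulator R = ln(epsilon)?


epsilon = 193 + 5*sqrt(1490)
= 386.0026
R = ln(386.0026)
= 5.9558

5.9558


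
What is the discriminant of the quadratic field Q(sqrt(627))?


For K = Q(sqrt(d)) with d squarefree: disc(K) = d if d = 1 mod 4, and disc(K) = 4d if d = 2 or 3 mod 4.
Here d = 627, and d mod 4 = 3.
d = 3 mod 4, not 1 (O_K = Z[sqrt(d)]), so disc(K) = 4d = 4 * (627) = 2508

2508


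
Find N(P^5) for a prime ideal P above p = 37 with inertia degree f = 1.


N(P^a) = p^(a*f)
= 37^(5*1)
= 37^5
= 69343957

69343957


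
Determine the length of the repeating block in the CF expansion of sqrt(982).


Run the CF algorithm for sqrt(982).
a_0 = floor(sqrt(982)) = 31; set m_0=0, q_0=1.
Recurrence: m' = q*a - m,  q' = (d - m'^2)/q,  a' = floor((a_0 + m')/q').
  step 1: m=31, q=21, a=2
  step 2: m=11, q=41, a=1
  step 3: m=30, q=2, a=30
  step 4: m=30, q=41, a=1
  step 5: m=11, q=21, a=2
  step 6: m=31, q=1, a=62
a_6 = 2*a_0 = 62, so the period closes here.
sqrt(982) = [31; 2, 1, 30, 1, 2, 62]
Period length = 6

6


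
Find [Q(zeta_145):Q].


The degree equals Euler's totient phi(145).
145 = 5 * 29
phi(145) = 112

112


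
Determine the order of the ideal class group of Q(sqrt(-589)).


K = Q(sqrt(-589)). d mod 4 = 3, so D = disc(K) = 4d = -2356
h(K) equals the number of primitive reduced positive-definite forms (a, b, c) = a*x^2 + b*x*y + c*y^2 with b^2 - 4ac = D,
where reduced means |b| <= a <= c, with b >= 0 whenever |b| = a or a = c, and primitive means gcd(a, b, c) = 1.
Reduced forces 3a^2 <= |D| = 2356, so 1 <= a <= 28; b must have the parity of D, and c = (b^2 - D)/(4a) must be an integer >= a.
Enumerate a = 1..28, b in [-a, a]:
  a=1: (1, 0, 589)  [1]
  a=2: (2, 2, 295)  [1]
  a=3..4: none
  a=5: (5, -2, 118), (5, 2, 118)  [2]
  a=6..9: none
  a=10: (10, -2, 59), (10, 2, 59)  [2]
  a=11: (11, -8, 55), (11, 8, 55)  [2]
  a=12: none
  a=13: (13, -6, 46), (13, 6, 46)  [2]
  a=14..18: none
  a=19: (19, 0, 31)  [1]
  a=20..21: none
  a=22: (22, -14, 29), (22, 14, 29)  [2]
  a=23: (23, -6, 26), (23, 6, 26)  [2]
  a=24: none
  a=25: (25, 12, 25)  [1]
  a=26..28: none
Total reduced forms: 1 + 1 + 2 + 2 + 2 + 2 + 1 + 2 + 2 + 1 = 16
h = 16

16


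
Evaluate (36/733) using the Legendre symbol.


p = 733 is prime, so compute (36/733) with the reciprocity algorithm (Jacobi-symbol steps: pull out 2s via (2/n), flip via reciprocity, reduce):
  pull out 2: (2/733) = -1  (since 733 mod 8 = 5)
  pull out 2: (2/733) = -1  (since 733 mod 8 = 5)
  reciprocity: (9/733) -> +(733/9)
  reduce: (4/9)
  pull out 2: (2/9) = +1  (since 9 mod 8 = 1)
  pull out 2: (2/9) = +1  (since 9 mod 8 = 1)
  (1/9) = 1
Product of signs = 1
(36/733) = 1

1


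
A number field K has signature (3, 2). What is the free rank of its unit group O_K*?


By Dirichlet's unit theorem:
rank = r1 + r2 - 1
= 3 + 2 - 1
= 4

4


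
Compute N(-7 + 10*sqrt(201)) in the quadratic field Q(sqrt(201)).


N(a + b*sqrt(d)) = a^2 - d*b^2
= (-7)^2 - (201)*(10)^2
= 49 - 20100
= -20051

-20051


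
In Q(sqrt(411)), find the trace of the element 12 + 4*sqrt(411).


Tr(a + b*sqrt(d)) = (a + b*sqrt(d)) + (a - b*sqrt(d)) = 2a
= 2 * (12)
= 24

24


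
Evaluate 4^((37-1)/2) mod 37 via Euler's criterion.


p = 37 is prime and the exponent is (p-1)/2 = 18, so by Euler's criterion 4^18 = (4/37) = +1 or -1 mod 37.
Compute by square-and-multiply:
  18 = 16 + 2 (binary 10010)
  Repeated squaring mod 37: 4^1 = 4, 4^2 = 16, 4^4 = 34, 4^8 = 9, 4^16 = 7
  4^18 = 4^16 * 4^2 = 7 * 16 mod 37
    7 * 16 = 112 = 1 mod 37
  4^18 = 1 mod 37
Result 1: 4 is a quadratic residue mod 37.
4^18 mod 37 = 1

1


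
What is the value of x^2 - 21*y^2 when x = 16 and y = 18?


x^2 - d*y^2
= 16^2 - 21*18^2
= 256 - 6804
= -6548

-6548


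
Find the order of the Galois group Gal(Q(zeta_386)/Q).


|Gal(Q(zeta_386)/Q)| = phi(386)
= 192

192


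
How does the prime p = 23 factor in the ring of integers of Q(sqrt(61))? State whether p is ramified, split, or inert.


K = Q(sqrt(61)). Since d mod 4 = 1, disc(K) = 61.
Check p | disc: 61 mod 23 = 15.
p does not divide disc. Compute Legendre symbol (d/p):
15^((23-1)/2) mod 23 = -1
(d/p) = -1, so p is inert: (p) stays prime with e=1, f=2, g=1.
Therefore p is inert.

inert


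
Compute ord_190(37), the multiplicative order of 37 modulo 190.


We want ord_190(37), the smallest k >= 1 with 37^k = 1 mod 190.
n = 190 = 2 * 5 * 19, phi(190) = 72; the order divides phi(n).
Divisors of 72: 1, 2, 3, 4, 6, 8, 9, 12, 18, 24, 36, 72
Repeated squaring mod 190: 37^1 = 37, 37^2 = 39, 37^4 = 1, 37^8 = 1, 37^16 = 1, 37^32 = 1, 37^64 = 1
Test divisors in increasing order:
  k=1: 37^1 = 37 mod 190
  k=2: 37^2 = 39 mod 190
  k=3: 37^3 = 39 * 37 = 113 mod 190
  k=4: 37^4 = 1 mod 190  <- first divisor giving 1
Order = 4

4


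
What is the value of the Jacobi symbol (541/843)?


Compute (541/843) via quadratic reciprocity:
  reciprocity: (541/843) -> +(843/541)
  reduce: (302/541)
  pull out 2: (2/541) = -1  (since 541 mod 8 = 5)
  reciprocity: (151/541) -> +(541/151)
  reduce: (88/151)
  pull out 2: (2/151) = +1  (since 151 mod 8 = 7)
  pull out 2: (2/151) = +1  (since 151 mod 8 = 7)
  pull out 2: (2/151) = +1  (since 151 mod 8 = 7)
  reciprocity: (11/151) -> -(151/11)
  reduce: (8/11)
  pull out 2: (2/11) = -1  (since 11 mod 8 = 3)
  pull out 2: (2/11) = -1  (since 11 mod 8 = 3)
  pull out 2: (2/11) = -1  (since 11 mod 8 = 3)
  (1/11) = 1
Product of signs = -1

-1


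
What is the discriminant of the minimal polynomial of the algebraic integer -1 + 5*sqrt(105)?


The element -1 + 5*sqrt(105) has minimal polynomial:
x^2 + 2*x - 2624
Discriminant = (2)^2 - 4*(-2624)
= 4 + 10496
= 10500

10500


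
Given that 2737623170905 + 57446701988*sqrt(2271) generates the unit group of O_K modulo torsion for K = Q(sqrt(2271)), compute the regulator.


epsilon = 2737623170905 + 57446701988*sqrt(2271)
= 5.4752e+12
R = ln(5.4752e+12)
= 29.3313

29.3313


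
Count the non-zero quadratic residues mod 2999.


For prime p, the number of non-zero quadratic residues is (p-1)/2.
= (2999-1)/2
= 1499

1499


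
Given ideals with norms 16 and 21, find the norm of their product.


N(IJ) = N(I) * N(J)
= 16 * 21
= 336

336


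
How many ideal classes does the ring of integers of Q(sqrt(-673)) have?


K = Q(sqrt(-673)). d mod 4 = 3, so D = disc(K) = 4d = -2692
h(K) equals the number of primitive reduced positive-definite forms (a, b, c) = a*x^2 + b*x*y + c*y^2 with b^2 - 4ac = D,
where reduced means |b| <= a <= c, with b >= 0 whenever |b| = a or a = c, and primitive means gcd(a, b, c) = 1.
Reduced forces 3a^2 <= |D| = 2692, so 1 <= a <= 29; b must have the parity of D, and c = (b^2 - D)/(4a) must be an integer >= a.
Enumerate a = 1..29, b in [-a, a]:
  a=1: (1, 0, 673)  [1]
  a=2: (2, 2, 337)  [1]
  a=3..10: none
  a=11: (11, -6, 62), (11, 6, 62)  [2]
  a=12: none
  a=13: (13, -8, 53), (13, 8, 53)  [2]
  a=14..18: none
  a=19: (19, -14, 38), (19, 14, 38)  [2]
  a=20..21: none
  a=22: (22, -6, 31), (22, 6, 31)  [2]
  a=23..25: none
  a=26: (26, -18, 29), (26, 18, 29)  [2]
  a=27..29: none
Total reduced forms: 1 + 1 + 2 + 2 + 2 + 2 + 2 = 12
h = 12

12


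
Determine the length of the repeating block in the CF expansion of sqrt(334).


Run the CF algorithm for sqrt(334).
a_0 = floor(sqrt(334)) = 18; set m_0=0, q_0=1.
Recurrence: m' = q*a - m,  q' = (d - m'^2)/q,  a' = floor((a_0 + m')/q').
  step 1: m=18, q=10, a=3
  step 2: m=12, q=19, a=1
  step 3: m=7, q=15, a=1
  step 4: m=8, q=18, a=1
  step 5: m=10, q=13, a=2
  step 6: m=16, q=6, a=5
  step 7: m=14, q=23, a=1
  step 8: m=9, q=11, a=2
  step 9: m=13, q=15, a=2
  step 10: m=17, q=3, a=11
  step 11: m=16, q=26, a=1
  step 12: m=10, q=9, a=3
  step 13: m=17, q=5, a=7
  step 14: m=18, q=2, a=18
  step 15: m=18, q=5, a=7
  step 16: m=17, q=9, a=3
  step 17: m=10, q=26, a=1
  step 18: m=16, q=3, a=11
  step 19: m=17, q=15, a=2
  step 20: m=13, q=11, a=2
  step 21: m=9, q=23, a=1
  step 22: m=14, q=6, a=5
  step 23: m=16, q=13, a=2
  step 24: m=10, q=18, a=1
  step 25: m=8, q=15, a=1
  step 26: m=7, q=19, a=1
  step 27: m=12, q=10, a=3
  step 28: m=18, q=1, a=36
a_28 = 2*a_0 = 36, so the period closes here.
sqrt(334) = [18; 3, 1, 1, 1, 2, 5, 1, 2, 2, 11, 1, 3, 7, 18, 7, 3, 1, 11, 2, 2, 1, 5, 2, 1, 1, 1, 3, 36]
Period length = 28

28


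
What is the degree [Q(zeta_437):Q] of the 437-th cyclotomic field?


The degree equals Euler's totient phi(437).
437 = 19 * 23
phi(437) = 396

396


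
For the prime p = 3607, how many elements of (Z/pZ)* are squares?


For prime p, the number of non-zero quadratic residues is (p-1)/2.
= (3607-1)/2
= 1803

1803


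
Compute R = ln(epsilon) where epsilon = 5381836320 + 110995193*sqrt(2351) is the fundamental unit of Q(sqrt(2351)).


epsilon = 5381836320 + 110995193*sqrt(2351)
= 1.0764e+10
R = ln(1.0764e+10)
= 23.0994

23.0994


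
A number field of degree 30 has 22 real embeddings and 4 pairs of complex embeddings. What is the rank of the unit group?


By Dirichlet's unit theorem:
rank = r1 + r2 - 1
= 22 + 4 - 1
= 25

25


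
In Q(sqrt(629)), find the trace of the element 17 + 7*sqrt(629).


Tr(a + b*sqrt(d)) = (a + b*sqrt(d)) + (a - b*sqrt(d)) = 2a
= 2 * (17)
= 34

34


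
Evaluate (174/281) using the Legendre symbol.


p = 281 is prime, so compute (174/281) with the reciprocity algorithm (Jacobi-symbol steps: pull out 2s via (2/n), flip via reciprocity, reduce):
  pull out 2: (2/281) = +1  (since 281 mod 8 = 1)
  reciprocity: (87/281) -> +(281/87)
  reduce: (20/87)
  pull out 2: (2/87) = +1  (since 87 mod 8 = 7)
  pull out 2: (2/87) = +1  (since 87 mod 8 = 7)
  reciprocity: (5/87) -> +(87/5)
  reduce: (2/5)
  pull out 2: (2/5) = -1  (since 5 mod 8 = 5)
  (1/5) = 1
Product of signs = -1
(174/281) = -1

-1


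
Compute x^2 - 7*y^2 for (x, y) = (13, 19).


x^2 - d*y^2
= 13^2 - 7*19^2
= 169 - 2527
= -2358

-2358


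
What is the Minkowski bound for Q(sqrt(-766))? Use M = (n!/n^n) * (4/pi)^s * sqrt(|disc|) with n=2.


d = -766, d mod 4 = 2, so disc(K) = 4d = -3064; |disc(K)| = 3064
Imaginary quadratic field, so n = 2, s = r2 = 1, r1 = 0
M = (n!/n^n) * (4/pi)^s * sqrt(|disc(K)|) = (2!/2^2) * (4/pi)^1 * sqrt(3064)
= 0.5 * 1.273240 * 55.353410
= 35.2391

35.2391


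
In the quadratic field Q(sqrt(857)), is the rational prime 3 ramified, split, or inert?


K = Q(sqrt(857)). Since d mod 4 = 1, disc(K) = 857.
Check p | disc: 857 mod 3 = 2.
p does not divide disc. Compute Legendre symbol (d/p):
2^((3-1)/2) mod 3 = -1
(d/p) = -1, so p is inert: (p) stays prime with e=1, f=2, g=1.
Therefore p is inert.

inert


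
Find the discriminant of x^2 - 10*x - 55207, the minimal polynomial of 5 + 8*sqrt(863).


The element 5 + 8*sqrt(863) has minimal polynomial:
x^2 - 10*x - 55207
Discriminant = (-10)^2 - 4*(-55207)
= 100 + 220828
= 220928

220928


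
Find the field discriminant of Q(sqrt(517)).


For K = Q(sqrt(d)) with d squarefree: disc(K) = d if d = 1 mod 4, and disc(K) = 4d if d = 2 or 3 mod 4.
Here d = 517, and d mod 4 = 1.
d = 1 mod 4 (O_K = Z[(1+sqrt(d))/2]), so disc(K) = d = 517

517


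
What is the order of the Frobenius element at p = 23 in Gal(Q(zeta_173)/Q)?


The Frobenius at p in Gal(Q(zeta_n)/Q) = (Z/nZ)* is the class of p, so its order is ord_173(23), the smallest k >= 1 with 23^k = 1 mod 173.
n = 173 = 173, phi(173) = 172; the order divides phi(n).
Divisors of 172: 1, 2, 4, 43, 86, 172
Repeated squaring mod 173: 23^1 = 23, 23^2 = 10, 23^4 = 100, 23^8 = 139, 23^16 = 118, 23^32 = 84, 23^64 = 136, 23^128 = 158
Test divisors in increasing order:
  k=1: 23^1 = 23 mod 173
  k=2: 23^2 = 10 mod 173
  k=4: 23^4 = 100 mod 173
  k=43: 23^43 = 84 * 139 * 10 * 23 = 1 mod 173  <- first divisor giving 1
Order = 43

43


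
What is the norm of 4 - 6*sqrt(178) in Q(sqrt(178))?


N(a + b*sqrt(d)) = a^2 - d*b^2
= (4)^2 - (178)*(-6)^2
= 16 - 6408
= -6392

-6392


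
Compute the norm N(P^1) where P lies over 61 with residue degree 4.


N(P^a) = p^(a*f)
= 61^(1*4)
= 61^4
= 13845841

13845841


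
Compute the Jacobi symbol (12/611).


Compute (12/611) via quadratic reciprocity:
  pull out 2: (2/611) = -1  (since 611 mod 8 = 3)
  pull out 2: (2/611) = -1  (since 611 mod 8 = 3)
  reciprocity: (3/611) -> -(611/3)
  reduce: (2/3)
  pull out 2: (2/3) = -1  (since 3 mod 8 = 3)
  (1/3) = 1
Product of signs = 1

1


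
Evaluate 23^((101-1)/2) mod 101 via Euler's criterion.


p = 101 is prime and the exponent is (p-1)/2 = 50, so by Euler's criterion 23^50 = (23/101) = +1 or -1 mod 101.
Compute by square-and-multiply:
  50 = 32 + 16 + 2 (binary 110010)
  Repeated squaring mod 101: 23^1 = 23, 23^2 = 24, 23^4 = 71, 23^8 = 92, 23^16 = 81, 23^32 = 97
  23^50 = 23^32 * 23^16 * 23^2 = 97 * 81 * 24 mod 101
    97 * 81 = 7857 = 80 mod 101
    80 * 24 = 1920 = 1 mod 101
  23^50 = 1 mod 101
Result 1: 23 is a quadratic residue mod 101.
23^50 mod 101 = 1

1


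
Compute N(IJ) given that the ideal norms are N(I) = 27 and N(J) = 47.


N(IJ) = N(I) * N(J)
= 27 * 47
= 1269

1269


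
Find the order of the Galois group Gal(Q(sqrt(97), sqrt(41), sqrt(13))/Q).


The 3 square roots of distinct primes are multiplicatively independent over Q,
so [K:Q] = 2^3 and Gal(K/Q) is isomorphic to (Z/2Z)^3.
|Gal| = 2^3 = 8

8


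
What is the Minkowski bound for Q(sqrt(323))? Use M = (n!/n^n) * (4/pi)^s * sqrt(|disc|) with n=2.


d = 323, d mod 4 = 3, so disc(K) = 4d = 1292; |disc(K)| = 1292
Real quadratic field, so n = 2, s = r2 = 0, r1 = 2
M = (n!/n^n) * (4/pi)^s * sqrt(|disc(K)|) = (2!/2^2) * (4/pi)^0 * sqrt(1292)
= 0.5 * 1.000000 * 35.944402
= 17.9722

17.9722


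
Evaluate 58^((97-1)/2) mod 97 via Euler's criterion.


p = 97 is prime and the exponent is (p-1)/2 = 48, so by Euler's criterion 58^48 = (58/97) = +1 or -1 mod 97.
Compute by square-and-multiply:
  48 = 32 + 16 (binary 110000)
  Repeated squaring mod 97: 58^1 = 58, 58^2 = 66, 58^4 = 88, 58^8 = 81, 58^16 = 62, 58^32 = 61
  58^48 = 58^32 * 58^16 = 61 * 62 mod 97
    61 * 62 = 3782 = 96 mod 97
  58^48 = 96 mod 97
Result 96 = p - 1 = -1 mod 97: 58 is a quadratic non-residue mod 97. As a residue in [0, p-1] the value is 96.
58^48 mod 97 = 96

96


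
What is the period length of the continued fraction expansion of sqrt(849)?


Run the CF algorithm for sqrt(849).
a_0 = floor(sqrt(849)) = 29; set m_0=0, q_0=1.
Recurrence: m' = q*a - m,  q' = (d - m'^2)/q,  a' = floor((a_0 + m')/q').
  step 1: m=29, q=8, a=7
  step 2: m=27, q=15, a=3
  step 3: m=18, q=35, a=1
  step 4: m=17, q=16, a=2
  step 5: m=15, q=39, a=1
  step 6: m=24, q=7, a=7
  step 7: m=25, q=32, a=1
  step 8: m=7, q=25, a=1
  step 9: m=18, q=21, a=2
  step 10: m=24, q=13, a=4
  step 11: m=28, q=5, a=11
  step 12: m=27, q=24, a=2
  step 13: m=21, q=17, a=2
  step 14: m=13, q=40, a=1
  step 15: m=27, q=3, a=18
  step 16: m=27, q=40, a=1
  step 17: m=13, q=17, a=2
  step 18: m=21, q=24, a=2
  step 19: m=27, q=5, a=11
  step 20: m=28, q=13, a=4
  step 21: m=24, q=21, a=2
  step 22: m=18, q=25, a=1
  step 23: m=7, q=32, a=1
  step 24: m=25, q=7, a=7
  step 25: m=24, q=39, a=1
  step 26: m=15, q=16, a=2
  step 27: m=17, q=35, a=1
  step 28: m=18, q=15, a=3
  step 29: m=27, q=8, a=7
  step 30: m=29, q=1, a=58
a_30 = 2*a_0 = 58, so the period closes here.
sqrt(849) = [29; 7, 3, 1, 2, 1, 7, 1, 1, 2, 4, 11, 2, 2, 1, 18, 1, 2, 2, 11, 4, 2, 1, 1, 7, 1, 2, 1, 3, 7, 58]
Period length = 30

30


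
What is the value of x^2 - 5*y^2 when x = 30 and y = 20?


x^2 - d*y^2
= 30^2 - 5*20^2
= 900 - 2000
= -1100

-1100


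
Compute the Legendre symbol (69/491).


p = 491 is prime, so compute (69/491) with the reciprocity algorithm (Jacobi-symbol steps: pull out 2s via (2/n), flip via reciprocity, reduce):
  reciprocity: (69/491) -> +(491/69)
  reduce: (8/69)
  pull out 2: (2/69) = -1  (since 69 mod 8 = 5)
  pull out 2: (2/69) = -1  (since 69 mod 8 = 5)
  pull out 2: (2/69) = -1  (since 69 mod 8 = 5)
  (1/69) = 1
Product of signs = -1
(69/491) = -1

-1


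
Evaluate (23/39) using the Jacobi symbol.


Compute (23/39) via quadratic reciprocity:
  reciprocity: (23/39) -> -(39/23)
  reduce: (16/23)
  pull out 2: (2/23) = +1  (since 23 mod 8 = 7)
  pull out 2: (2/23) = +1  (since 23 mod 8 = 7)
  pull out 2: (2/23) = +1  (since 23 mod 8 = 7)
  pull out 2: (2/23) = +1  (since 23 mod 8 = 7)
  (1/23) = 1
Product of signs = -1

-1


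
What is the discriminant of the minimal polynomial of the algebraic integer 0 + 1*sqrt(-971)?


The element 0 + 1*sqrt(-971) has minimal polynomial:
x^2 + 0*x + 971
Discriminant = (0)^2 - 4*(971)
= 0 - 3884
= -3884

-3884


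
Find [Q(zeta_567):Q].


The degree equals Euler's totient phi(567).
567 = 3^4 * 7
phi(567) = 324

324


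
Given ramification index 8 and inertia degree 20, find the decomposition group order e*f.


|D_P| = e * f
= 8 * 20
= 160

160


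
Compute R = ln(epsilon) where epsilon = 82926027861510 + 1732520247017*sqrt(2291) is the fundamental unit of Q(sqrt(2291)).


epsilon = 82926027861510 + 1732520247017*sqrt(2291)
= 1.6585e+14
R = ln(1.6585e+14)
= 32.7421

32.7421


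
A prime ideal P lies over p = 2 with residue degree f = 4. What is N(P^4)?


N(P^a) = p^(a*f)
= 2^(4*4)
= 2^16
= 65536

65536


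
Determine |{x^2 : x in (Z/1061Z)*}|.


For prime p, the number of non-zero quadratic residues is (p-1)/2.
= (1061-1)/2
= 530

530


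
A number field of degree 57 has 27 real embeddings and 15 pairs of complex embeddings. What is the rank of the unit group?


By Dirichlet's unit theorem:
rank = r1 + r2 - 1
= 27 + 15 - 1
= 41

41


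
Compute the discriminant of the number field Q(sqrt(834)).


For K = Q(sqrt(d)) with d squarefree: disc(K) = d if d = 1 mod 4, and disc(K) = 4d if d = 2 or 3 mod 4.
Here d = 834, and d mod 4 = 2.
d = 2 mod 4, not 1 (O_K = Z[sqrt(d)]), so disc(K) = 4d = 4 * (834) = 3336

3336


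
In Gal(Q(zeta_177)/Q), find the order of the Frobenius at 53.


The Frobenius at p in Gal(Q(zeta_n)/Q) = (Z/nZ)* is the class of p, so its order is ord_177(53), the smallest k >= 1 with 53^k = 1 mod 177.
n = 177 = 3 * 59, phi(177) = 116; the order divides phi(n).
Divisors of 116: 1, 2, 4, 29, 58, 116
Repeated squaring mod 177: 53^1 = 53, 53^2 = 154, 53^4 = 175, 53^8 = 4, 53^16 = 16, 53^32 = 79, 53^64 = 46
Test divisors in increasing order:
  k=1: 53^1 = 53 mod 177
  k=2: 53^2 = 154 mod 177
  k=4: 53^4 = 175 mod 177
  k=29: 53^29 = 16 * 4 * 175 * 53 = 119 mod 177
  k=58: 53^58 = 79 * 16 * 4 * 154 = 1 mod 177  <- first divisor giving 1
Order = 58

58


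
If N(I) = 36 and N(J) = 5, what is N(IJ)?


N(IJ) = N(I) * N(J)
= 36 * 5
= 180

180


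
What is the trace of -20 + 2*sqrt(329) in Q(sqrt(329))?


Tr(a + b*sqrt(d)) = (a + b*sqrt(d)) + (a - b*sqrt(d)) = 2a
= 2 * (-20)
= -40

-40


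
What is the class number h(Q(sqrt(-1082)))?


K = Q(sqrt(-1082)). d mod 4 = 2, so D = disc(K) = 4d = -4328
h(K) equals the number of primitive reduced positive-definite forms (a, b, c) = a*x^2 + b*x*y + c*y^2 with b^2 - 4ac = D,
where reduced means |b| <= a <= c, with b >= 0 whenever |b| = a or a = c, and primitive means gcd(a, b, c) = 1.
Reduced forces 3a^2 <= |D| = 4328, so 1 <= a <= 37; b must have the parity of D, and c = (b^2 - D)/(4a) must be an integer >= a.
Enumerate a = 1..37, b in [-a, a]:
  a=1: (1, 0, 1082)  [1]
  a=2: (2, 0, 541)  [1]
  a=3: (3, -2, 361), (3, 2, 361)  [2]
  a=4..5: none
  a=6: (6, -4, 181), (6, 4, 181)  [2]
  a=7..8: none
  a=9: (9, -8, 122), (9, 8, 122)  [2]
  a=10..12: none
  a=13: (13, -12, 86), (13, 12, 86)  [2]
  a=14..17: none
  a=18: (18, -8, 61), (18, 8, 61)  [2]
  a=19: (19, -2, 57), (19, 2, 57)  [2]
  a=20..25: none
  a=26: (26, -12, 43), (26, 12, 43)  [2]
  a=27: (27, -10, 41), (27, 10, 41)  [2]
  a=28: none
  a=29: (29, -14, 39), (29, 14, 39)  [2]
  a=30..36: none
  a=37: (37, -36, 38), (37, 36, 38)  [2]
Total reduced forms: 1 + 1 + 2 + 2 + 2 + 2 + 2 + 2 + 2 + 2 + 2 + 2 = 22
h = 22

22


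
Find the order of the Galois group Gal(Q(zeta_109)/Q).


|Gal(Q(zeta_109)/Q)| = phi(109)
= 108

108


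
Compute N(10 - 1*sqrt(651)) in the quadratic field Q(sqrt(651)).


N(a + b*sqrt(d)) = a^2 - d*b^2
= (10)^2 - (651)*(-1)^2
= 100 - 651
= -551

-551


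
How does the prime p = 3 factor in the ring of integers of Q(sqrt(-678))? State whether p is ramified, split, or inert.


K = Q(sqrt(-678)). Since d mod 4 = 2, disc(K) = -2712.
Check p | disc: -2712 mod 3 = 0.
p divides disc, so p ramifies: (p) = P^2 with e=2, f=1, g=1.
Therefore p is ramified.

ramified


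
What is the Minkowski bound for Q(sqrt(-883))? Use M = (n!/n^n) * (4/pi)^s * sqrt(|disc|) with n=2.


d = -883, d mod 4 = 1, so disc(K) = d = -883; |disc(K)| = 883
Imaginary quadratic field, so n = 2, s = r2 = 1, r1 = 0
M = (n!/n^n) * (4/pi)^s * sqrt(|disc(K)|) = (2!/2^2) * (4/pi)^1 * sqrt(883)
= 0.5 * 1.273240 * 29.715316
= 18.9174

18.9174


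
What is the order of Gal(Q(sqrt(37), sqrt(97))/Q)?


The 2 square roots of distinct primes are multiplicatively independent over Q,
so [K:Q] = 2^2 and Gal(K/Q) is isomorphic to (Z/2Z)^2.
|Gal| = 2^2 = 4

4


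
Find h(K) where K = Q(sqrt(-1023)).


K = Q(sqrt(-1023)). d mod 4 = 1, so D = disc(K) = d = -1023
h(K) equals the number of primitive reduced positive-definite forms (a, b, c) = a*x^2 + b*x*y + c*y^2 with b^2 - 4ac = D,
where reduced means |b| <= a <= c, with b >= 0 whenever |b| = a or a = c, and primitive means gcd(a, b, c) = 1.
Reduced forces 3a^2 <= |D| = 1023, so 1 <= a <= 18; b must have the parity of D, and c = (b^2 - D)/(4a) must be an integer >= a.
Enumerate a = 1..18, b in [-a, a]:
  a=1: (1, 1, 256)  [1]
  a=2: (2, -1, 128), (2, 1, 128)  [2]
  a=3: (3, 3, 86)  [1]
  a=4: (4, -1, 64), (4, 1, 64)  [2]
  a=5: none
  a=6: (6, -3, 43), (6, 3, 43)  [2]
  a=7: none
  a=8: (8, -1, 32), (8, 1, 32)  [2]
  a=9..10: none
  a=11: (11, 11, 26)  [1]
  a=12: (12, -9, 23), (12, 9, 23)  [2]
  a=13: (13, -11, 22), (13, 11, 22)  [2]
  a=14..15: none
  a=16: (16, 1, 16)  [1]
  a=17..18: none
Total reduced forms: 1 + 2 + 1 + 2 + 2 + 2 + 1 + 2 + 2 + 1 = 16
h = 16

16


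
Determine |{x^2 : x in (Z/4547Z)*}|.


For prime p, the number of non-zero quadratic residues is (p-1)/2.
= (4547-1)/2
= 2273

2273


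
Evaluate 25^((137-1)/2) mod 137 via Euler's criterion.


p = 137 is prime and the exponent is (p-1)/2 = 68, so by Euler's criterion 25^68 = (25/137) = +1 or -1 mod 137.
Compute by square-and-multiply:
  68 = 64 + 4 (binary 1000100)
  Repeated squaring mod 137: 25^1 = 25, 25^2 = 77, 25^4 = 38, 25^8 = 74, 25^16 = 133, 25^32 = 16, 25^64 = 119
  25^68 = 25^64 * 25^4 = 119 * 38 mod 137
    119 * 38 = 4522 = 1 mod 137
  25^68 = 1 mod 137
Result 1: 25 is a quadratic residue mod 137.
25^68 mod 137 = 1

1


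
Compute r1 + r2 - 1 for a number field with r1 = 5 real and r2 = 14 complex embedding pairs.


By Dirichlet's unit theorem:
rank = r1 + r2 - 1
= 5 + 14 - 1
= 18

18


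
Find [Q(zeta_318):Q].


The degree equals Euler's totient phi(318).
318 = 2 * 3 * 53
phi(318) = 104

104


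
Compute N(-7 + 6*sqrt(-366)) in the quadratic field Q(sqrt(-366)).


N(a + b*sqrt(d)) = a^2 - d*b^2
= (-7)^2 - (-366)*(6)^2
= 49 + 13176
= 13225

13225


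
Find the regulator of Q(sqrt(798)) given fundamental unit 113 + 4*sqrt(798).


epsilon = 113 + 4*sqrt(798)
= 225.9956
R = ln(225.9956)
= 5.4205

5.4205


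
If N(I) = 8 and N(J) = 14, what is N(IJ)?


N(IJ) = N(I) * N(J)
= 8 * 14
= 112

112


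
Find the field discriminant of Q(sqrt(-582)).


For K = Q(sqrt(d)) with d squarefree: disc(K) = d if d = 1 mod 4, and disc(K) = 4d if d = 2 or 3 mod 4.
Here d = -582, and d mod 4 = 2.
d = 2 mod 4, not 1 (O_K = Z[sqrt(d)]), so disc(K) = 4d = 4 * (-582) = -2328

-2328


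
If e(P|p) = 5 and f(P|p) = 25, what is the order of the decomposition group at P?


|D_P| = e * f
= 5 * 25
= 125

125


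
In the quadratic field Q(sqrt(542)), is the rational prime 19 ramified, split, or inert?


K = Q(sqrt(542)). Since d mod 4 = 2, disc(K) = 2168.
Check p | disc: 2168 mod 19 = 2.
p does not divide disc. Compute Legendre symbol (d/p):
10^((19-1)/2) mod 19 = -1
(d/p) = -1, so p is inert: (p) stays prime with e=1, f=2, g=1.
Therefore p is inert.

inert


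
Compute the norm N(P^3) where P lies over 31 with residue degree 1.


N(P^a) = p^(a*f)
= 31^(3*1)
= 31^3
= 29791

29791


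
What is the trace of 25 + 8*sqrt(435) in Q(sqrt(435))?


Tr(a + b*sqrt(d)) = (a + b*sqrt(d)) + (a - b*sqrt(d)) = 2a
= 2 * (25)
= 50

50


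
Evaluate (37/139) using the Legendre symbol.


p = 139 is prime, so compute (37/139) with the reciprocity algorithm (Jacobi-symbol steps: pull out 2s via (2/n), flip via reciprocity, reduce):
  reciprocity: (37/139) -> +(139/37)
  reduce: (28/37)
  pull out 2: (2/37) = -1  (since 37 mod 8 = 5)
  pull out 2: (2/37) = -1  (since 37 mod 8 = 5)
  reciprocity: (7/37) -> +(37/7)
  reduce: (2/7)
  pull out 2: (2/7) = +1  (since 7 mod 8 = 7)
  (1/7) = 1
Product of signs = 1
(37/139) = 1

1


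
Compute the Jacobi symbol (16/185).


Compute (16/185) via quadratic reciprocity:
  pull out 2: (2/185) = +1  (since 185 mod 8 = 1)
  pull out 2: (2/185) = +1  (since 185 mod 8 = 1)
  pull out 2: (2/185) = +1  (since 185 mod 8 = 1)
  pull out 2: (2/185) = +1  (since 185 mod 8 = 1)
  (1/185) = 1
Product of signs = 1

1


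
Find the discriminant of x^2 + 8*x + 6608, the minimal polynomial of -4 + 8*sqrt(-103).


The element -4 + 8*sqrt(-103) has minimal polynomial:
x^2 + 8*x + 6608
Discriminant = (8)^2 - 4*(6608)
= 64 - 26432
= -26368

-26368


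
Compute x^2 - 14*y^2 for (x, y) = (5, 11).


x^2 - d*y^2
= 5^2 - 14*11^2
= 25 - 1694
= -1669

-1669


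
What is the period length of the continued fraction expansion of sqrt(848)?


Run the CF algorithm for sqrt(848).
a_0 = floor(sqrt(848)) = 29; set m_0=0, q_0=1.
Recurrence: m' = q*a - m,  q' = (d - m'^2)/q,  a' = floor((a_0 + m')/q').
  step 1: m=29, q=7, a=8
  step 2: m=27, q=17, a=3
  step 3: m=24, q=16, a=3
  step 4: m=24, q=17, a=3
  step 5: m=27, q=7, a=8
  step 6: m=29, q=1, a=58
a_6 = 2*a_0 = 58, so the period closes here.
sqrt(848) = [29; 8, 3, 3, 3, 8, 58]
Period length = 6

6


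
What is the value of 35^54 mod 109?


p = 109 is prime and the exponent is (p-1)/2 = 54, so by Euler's criterion 35^54 = (35/109) = +1 or -1 mod 109.
Compute by square-and-multiply:
  54 = 32 + 16 + 4 + 2 (binary 110110)
  Repeated squaring mod 109: 35^1 = 35, 35^2 = 26, 35^4 = 22, 35^8 = 48, 35^16 = 15, 35^32 = 7
  35^54 = 35^32 * 35^16 * 35^4 * 35^2 = 7 * 15 * 22 * 26 mod 109
    7 * 15 = 105 = 105 mod 109
    105 * 22 = 2310 = 21 mod 109
    21 * 26 = 546 = 1 mod 109
  35^54 = 1 mod 109
Result 1: 35 is a quadratic residue mod 109.
35^54 mod 109 = 1

1


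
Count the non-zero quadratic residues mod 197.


For prime p, the number of non-zero quadratic residues is (p-1)/2.
= (197-1)/2
= 98

98


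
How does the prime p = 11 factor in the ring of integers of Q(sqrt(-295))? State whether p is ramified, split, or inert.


K = Q(sqrt(-295)). Since d mod 4 = 1, disc(K) = -295.
Check p | disc: -295 mod 11 = 2.
p does not divide disc. Compute Legendre symbol (d/p):
2^((11-1)/2) mod 11 = -1
(d/p) = -1, so p is inert: (p) stays prime with e=1, f=2, g=1.
Therefore p is inert.

inert


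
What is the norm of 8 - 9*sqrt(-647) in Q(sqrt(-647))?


N(a + b*sqrt(d)) = a^2 - d*b^2
= (8)^2 - (-647)*(-9)^2
= 64 + 52407
= 52471

52471


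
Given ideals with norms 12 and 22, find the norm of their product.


N(IJ) = N(I) * N(J)
= 12 * 22
= 264

264


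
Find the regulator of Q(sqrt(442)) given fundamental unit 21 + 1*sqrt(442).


epsilon = 21 + 1*sqrt(442)
= 42.0238
R = ln(42.0238)
= 3.7382

3.7382


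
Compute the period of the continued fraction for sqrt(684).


Run the CF algorithm for sqrt(684).
a_0 = floor(sqrt(684)) = 26; set m_0=0, q_0=1.
Recurrence: m' = q*a - m,  q' = (d - m'^2)/q,  a' = floor((a_0 + m')/q').
  step 1: m=26, q=8, a=6
  step 2: m=22, q=25, a=1
  step 3: m=3, q=27, a=1
  step 4: m=24, q=4, a=12
  step 5: m=24, q=27, a=1
  step 6: m=3, q=25, a=1
  step 7: m=22, q=8, a=6
  step 8: m=26, q=1, a=52
a_8 = 2*a_0 = 52, so the period closes here.
sqrt(684) = [26; 6, 1, 1, 12, 1, 1, 6, 52]
Period length = 8

8


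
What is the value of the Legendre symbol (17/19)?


p = 19 is prime, so compute (17/19) with the reciprocity algorithm (Jacobi-symbol steps: pull out 2s via (2/n), flip via reciprocity, reduce):
  reciprocity: (17/19) -> +(19/17)
  reduce: (2/17)
  pull out 2: (2/17) = +1  (since 17 mod 8 = 1)
  (1/17) = 1
Product of signs = 1
(17/19) = 1

1


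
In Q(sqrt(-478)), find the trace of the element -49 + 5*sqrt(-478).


Tr(a + b*sqrt(d)) = (a + b*sqrt(d)) + (a - b*sqrt(d)) = 2a
= 2 * (-49)
= -98

-98


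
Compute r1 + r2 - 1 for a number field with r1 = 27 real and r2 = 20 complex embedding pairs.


By Dirichlet's unit theorem:
rank = r1 + r2 - 1
= 27 + 20 - 1
= 46

46


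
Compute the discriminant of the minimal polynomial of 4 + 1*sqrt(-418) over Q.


The element 4 + 1*sqrt(-418) has minimal polynomial:
x^2 - 8*x + 434
Discriminant = (-8)^2 - 4*(434)
= 64 - 1736
= -1672

-1672


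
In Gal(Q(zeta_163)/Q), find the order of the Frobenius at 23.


The Frobenius at p in Gal(Q(zeta_n)/Q) = (Z/nZ)* is the class of p, so its order is ord_163(23), the smallest k >= 1 with 23^k = 1 mod 163.
n = 163 = 163, phi(163) = 162; the order divides phi(n).
Divisors of 162: 1, 2, 3, 6, 9, 18, 27, 54, 81, 162
Repeated squaring mod 163: 23^1 = 23, 23^2 = 40, 23^4 = 133, 23^8 = 85, 23^16 = 53, 23^32 = 38, 23^64 = 140, 23^128 = 40
Test divisors in increasing order:
  k=1: 23^1 = 23 mod 163
  k=2: 23^2 = 40 mod 163
  k=3: 23^3 = 40 * 23 = 105 mod 163
  k=6: 23^6 = 133 * 40 = 104 mod 163
  k=9: 23^9 = 85 * 23 = 162 mod 163
  k=18: 23^18 = 53 * 40 = 1 mod 163  <- first divisor giving 1
Order = 18

18


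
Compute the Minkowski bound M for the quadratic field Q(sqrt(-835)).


d = -835, d mod 4 = 1, so disc(K) = d = -835; |disc(K)| = 835
Imaginary quadratic field, so n = 2, s = r2 = 1, r1 = 0
M = (n!/n^n) * (4/pi)^s * sqrt(|disc(K)|) = (2!/2^2) * (4/pi)^1 * sqrt(835)
= 0.5 * 1.273240 * 28.896367
= 18.3960

18.3960


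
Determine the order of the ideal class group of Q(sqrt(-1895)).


K = Q(sqrt(-1895)). d mod 4 = 1, so D = disc(K) = d = -1895
h(K) equals the number of primitive reduced positive-definite forms (a, b, c) = a*x^2 + b*x*y + c*y^2 with b^2 - 4ac = D,
where reduced means |b| <= a <= c, with b >= 0 whenever |b| = a or a = c, and primitive means gcd(a, b, c) = 1.
Reduced forces 3a^2 <= |D| = 1895, so 1 <= a <= 25; b must have the parity of D, and c = (b^2 - D)/(4a) must be an integer >= a.
Enumerate a = 1..25, b in [-a, a]:
  a=1: (1, 1, 474)  [1]
  a=2: (2, -1, 237), (2, 1, 237)  [2]
  a=3: (3, -1, 158), (3, 1, 158)  [2]
  a=4: (4, -3, 119), (4, 3, 119)  [2]
  a=5: (5, 5, 96)  [1]
  a=6: (6, -5, 80), (6, -1, 79), (6, 1, 79), (6, 5, 80)  [4]
  a=7: (7, -3, 68), (7, 3, 68)  [2]
  a=8: (8, -5, 60), (8, 5, 60)  [2]
  a=9: (9, -7, 54), (9, 7, 54)  [2]
  a=10: (10, -5, 48), (10, 5, 48)  [2]
  a=11: none
  a=12: (12, -11, 42), (12, -5, 40), (12, 5, 40), (12, 11, 42)  [4]
  a=13: (13, -9, 38), (13, 9, 38)  [2]
  a=14: (14, -11, 36), (14, -3, 34), (14, 3, 34), (14, 11, 36)  [4]
  a=15: (15, -5, 32), (15, 5, 32)  [2]
  a=16: (16, -5, 30), (16, 5, 30)  [2]
  a=17: (17, -3, 28), (17, 3, 28)  [2]
  a=18: (18, -11, 28), (18, -7, 27), (18, 7, 27), (18, 11, 28)  [4]
  a=19: (19, -9, 26), (19, 9, 26)  [2]
  a=20: (20, -5, 24), (20, 5, 24)  [2]
  a=21: (21, -17, 26), (21, -11, 24), (21, 11, 24), (21, 17, 26)  [4]
  a=22..25: none
Total reduced forms: 1 + 2 + 2 + 2 + 1 + 4 + 2 + 2 + 2 + 2 + 4 + 2 + 4 + 2 + 2 + 2 + 4 + 2 + 2 + 4 = 48
h = 48

48


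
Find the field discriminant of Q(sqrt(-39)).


For K = Q(sqrt(d)) with d squarefree: disc(K) = d if d = 1 mod 4, and disc(K) = 4d if d = 2 or 3 mod 4.
Here d = -39, and d mod 4 = 1.
d = 1 mod 4 (O_K = Z[(1+sqrt(d))/2]), so disc(K) = d = -39

-39


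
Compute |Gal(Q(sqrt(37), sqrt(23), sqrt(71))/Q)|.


The 3 square roots of distinct primes are multiplicatively independent over Q,
so [K:Q] = 2^3 and Gal(K/Q) is isomorphic to (Z/2Z)^3.
|Gal| = 2^3 = 8

8


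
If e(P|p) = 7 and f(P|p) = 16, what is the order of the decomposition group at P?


|D_P| = e * f
= 7 * 16
= 112

112


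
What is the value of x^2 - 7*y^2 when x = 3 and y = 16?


x^2 - d*y^2
= 3^2 - 7*16^2
= 9 - 1792
= -1783

-1783


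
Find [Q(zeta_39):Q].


The degree equals Euler's totient phi(39).
39 = 3 * 13
phi(39) = 24

24


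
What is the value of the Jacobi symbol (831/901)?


Compute (831/901) via quadratic reciprocity:
  reciprocity: (831/901) -> +(901/831)
  reduce: (70/831)
  pull out 2: (2/831) = +1  (since 831 mod 8 = 7)
  reciprocity: (35/831) -> -(831/35)
  reduce: (26/35)
  pull out 2: (2/35) = -1  (since 35 mod 8 = 3)
  reciprocity: (13/35) -> +(35/13)
  reduce: (9/13)
  reciprocity: (9/13) -> +(13/9)
  reduce: (4/9)
  pull out 2: (2/9) = +1  (since 9 mod 8 = 1)
  pull out 2: (2/9) = +1  (since 9 mod 8 = 1)
  (1/9) = 1
Product of signs = 1

1


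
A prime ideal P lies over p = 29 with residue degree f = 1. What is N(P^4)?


N(P^a) = p^(a*f)
= 29^(4*1)
= 29^4
= 707281

707281


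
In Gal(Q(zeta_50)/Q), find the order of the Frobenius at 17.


The Frobenius at p in Gal(Q(zeta_n)/Q) = (Z/nZ)* is the class of p, so its order is ord_50(17), the smallest k >= 1 with 17^k = 1 mod 50.
n = 50 = 2 * 5^2, phi(50) = 20; the order divides phi(n).
Divisors of 20: 1, 2, 4, 5, 10, 20
Repeated squaring mod 50: 17^1 = 17, 17^2 = 39, 17^4 = 21, 17^8 = 41, 17^16 = 31
Test divisors in increasing order:
  k=1: 17^1 = 17 mod 50
  k=2: 17^2 = 39 mod 50
  k=4: 17^4 = 21 mod 50
  k=5: 17^5 = 21 * 17 = 7 mod 50
  k=10: 17^10 = 41 * 39 = 49 mod 50
  k=20: 17^20 = 31 * 21 = 1 mod 50  <- first divisor giving 1
Order = 20

20


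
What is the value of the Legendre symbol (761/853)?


p = 853 is prime, so compute (761/853) with the reciprocity algorithm (Jacobi-symbol steps: pull out 2s via (2/n), flip via reciprocity, reduce):
  reciprocity: (761/853) -> +(853/761)
  reduce: (92/761)
  pull out 2: (2/761) = +1  (since 761 mod 8 = 1)
  pull out 2: (2/761) = +1  (since 761 mod 8 = 1)
  reciprocity: (23/761) -> +(761/23)
  reduce: (2/23)
  pull out 2: (2/23) = +1  (since 23 mod 8 = 7)
  (1/23) = 1
Product of signs = 1
(761/853) = 1

1


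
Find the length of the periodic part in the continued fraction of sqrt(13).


Run the CF algorithm for sqrt(13).
a_0 = floor(sqrt(13)) = 3; set m_0=0, q_0=1.
Recurrence: m' = q*a - m,  q' = (d - m'^2)/q,  a' = floor((a_0 + m')/q').
  step 1: m=3, q=4, a=1
  step 2: m=1, q=3, a=1
  step 3: m=2, q=3, a=1
  step 4: m=1, q=4, a=1
  step 5: m=3, q=1, a=6
a_5 = 2*a_0 = 6, so the period closes here.
sqrt(13) = [3; 1, 1, 1, 1, 6]
Period length = 5

5


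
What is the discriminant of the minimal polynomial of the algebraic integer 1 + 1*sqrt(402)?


The element 1 + 1*sqrt(402) has minimal polynomial:
x^2 - 2*x - 401
Discriminant = (-2)^2 - 4*(-401)
= 4 + 1604
= 1608

1608
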